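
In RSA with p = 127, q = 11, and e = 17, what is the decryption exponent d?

φ(n) = (p−1)(q−1) = 126·10 = 1260.
Need d with 17·d ≡ 1 (mod 1260). Apply the extended Euclidean algorithm:
1260 = 74·17 + 2
17 = 8·2 + 1
2 = 2·1 + 0
Back-substitute:
1 = 17 − 8·2
1 = −8·1260 + 593·17
So 17·593 ≡ 1 (mod 1260), hence d = 593.

593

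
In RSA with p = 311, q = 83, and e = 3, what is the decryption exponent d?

16947

φ(n) = (p−1)(q−1) = 310·82 = 25420.
Need d with 3·d ≡ 1 (mod 25420). Apply the extended Euclidean algorithm:
25420 = 8473*3 + 1
3 = 3*1 + 0
Back-substitute:
1 = 25420 − 8473·3
So 3·(-8473) ≡ 1 (mod 25420), hence d ≡ -8473 ≡ 16947 (mod 25420).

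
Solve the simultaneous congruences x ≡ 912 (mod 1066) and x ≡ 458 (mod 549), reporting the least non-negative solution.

Write x = 912 + 1066·k. Then 1066·k ≡ 458 − 912 ≡ 95 (mod 549).
Need 1066⁻¹ mod 549. Extended Euclid on (549, 517):
549 = 1*517 + 32
517 = 16*32 + 5
32 = 6*5 + 2
5 = 2*2 + 1
2 = 2*1 + 0
Back-substitute:
1 = 5 − 2·2
1 = −2·32 + 13·5
1 = 13·517 − 210·32
1 = −210·549 + 223·517
1066⁻¹ ≡ 223 (mod 549), so k ≡ 223·95 ≡ 323 (mod 549).
x = 912 + 1066·323 = 345230.

345230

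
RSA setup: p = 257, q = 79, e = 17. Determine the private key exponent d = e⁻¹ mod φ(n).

φ(n) = (p−1)(q−1) = 256·78 = 19968.
Need d with 17·d ≡ 1 (mod 19968). Apply the extended Euclidean algorithm:
19968 = 1174·17 + 10
17 = 1·10 + 7
10 = 1·7 + 3
7 = 2·3 + 1
3 = 3·1 + 0
Back-substitute:
1 = 7 − 2·3
1 = −2·10 + 3·7
1 = 3·17 − 5·10
1 = −5·19968 + 5873·17
So 17·5873 ≡ 1 (mod 19968), hence d = 5873.

5873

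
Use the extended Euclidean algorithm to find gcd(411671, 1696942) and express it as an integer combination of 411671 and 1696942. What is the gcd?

Euclidean algorithm:
1696942 = 4×411671 + 50258
411671 = 8×50258 + 9607
50258 = 5×9607 + 2223
9607 = 4×2223 + 715
2223 = 3×715 + 78
715 = 9×78 + 13
78 = 6×13 + 0
gcd(411671, 1696942) = 13.
Back-substituting:
13 = 715 − 9·78
13 = −9·2223 + 28·715
13 = 28·9607 − 121·2223
13 = −121·50258 + 633·9607
13 = 633·411671 − 5185·50258
13 = −5185·1696942 + 21373·411671
So 13 = (-5185)·1696942 + (21373)·411671.

13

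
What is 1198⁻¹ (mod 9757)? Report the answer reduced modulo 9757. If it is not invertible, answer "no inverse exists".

7501

Apply the Euclidean algorithm to 9757 and 1198:
9757 = 8*1198 + 173
1198 = 6*173 + 160
173 = 1*160 + 13
160 = 12*13 + 4
13 = 3*4 + 1
4 = 4*1 + 0
The gcd is 1. Working backward:
1 = 13 − 3·4
1 = −3·160 + 37·13
1 = 37·173 − 40·160
1 = −40·1198 + 277·173
1 = 277·9757 − 2256·1198
So 1198·(-2256) ≡ 1 (mod 9757), and -2256 ≡ 7501 (mod 9757).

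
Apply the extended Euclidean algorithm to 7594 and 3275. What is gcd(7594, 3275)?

1

Repeated division:
7594 = 2×3275 + 1044
3275 = 3×1044 + 143
1044 = 7×143 + 43
143 = 3×43 + 14
43 = 3×14 + 1
14 = 14×1 + 0
gcd(7594, 3275) = 1.
Express as a combination:
1 = 43 − 3·14
1 = −3·143 + 10·43
1 = 10·1044 − 73·143
1 = −73·3275 + 229·1044
1 = 229·7594 − 531·3275
So 1 = (229)·7594 + (-531)·3275.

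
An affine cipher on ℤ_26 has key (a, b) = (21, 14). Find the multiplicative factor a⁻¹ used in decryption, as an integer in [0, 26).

5

Apply the Euclidean algorithm to 26 and 21:
26 = 1×21 + 5
21 = 4×5 + 1
5 = 5×1 + 0
Since gcd(21, 26) = 1, back-substitute to write 1 as a combination:
1 = 21 − 4·5
1 = −4·26 + 5·21
So 21·5 ≡ 1 (mod 26).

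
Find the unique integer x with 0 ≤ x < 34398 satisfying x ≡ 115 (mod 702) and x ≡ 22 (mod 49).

Write x = 115 + 702·k. Then 702·k ≡ 22 − 115 ≡ 5 (mod 49).
Need 702⁻¹ mod 49. Extended Euclid on (49, 16):
49 = 3·16 + 1
16 = 16·1 + 0
Back-substitute:
1 = 49 − 3·16
702⁻¹ ≡ 46 (mod 49), so k ≡ 46·5 ≡ 34 (mod 49).
x = 115 + 702·34 = 23983.

23983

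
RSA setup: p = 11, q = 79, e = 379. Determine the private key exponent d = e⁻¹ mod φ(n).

319

φ(n) = (p−1)(q−1) = 10·78 = 780.
Need d with 379·d ≡ 1 (mod 780). Apply the extended Euclidean algorithm:
780 = 2*379 + 22
379 = 17*22 + 5
22 = 4*5 + 2
5 = 2*2 + 1
2 = 2*1 + 0
Back-substitute:
1 = 5 − 2·2
1 = −2·22 + 9·5
1 = 9·379 − 155·22
1 = −155·780 + 319·379
So 379·319 ≡ 1 (mod 780), hence d = 319.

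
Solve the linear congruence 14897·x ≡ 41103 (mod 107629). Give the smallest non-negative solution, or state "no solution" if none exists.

7914

First find gcd(14897, 107629):
107629 = 7*14897 + 3350
14897 = 4*3350 + 1497
3350 = 2*1497 + 356
1497 = 4*356 + 73
356 = 4*73 + 64
73 = 1*64 + 9
64 = 7*9 + 1
9 = 9*1 + 0
gcd = 1, so a unique solution mod 107629 exists.
Back-substitute for the Bézout coefficients:
1 = 64 − 7·9
1 = −7·73 + 8·64
1 = 8·356 − 39·73
1 = −39·1497 + 164·356
1 = 164·3350 − 367·1497
1 = −367·14897 + 1632·3350
1 = 1632·107629 − 11791·14897
So 14897·(-11791) ≡ 1 (mod 107629), giving 14897⁻¹ ≡ 95838.
x ≡ 14897⁻¹·41103 ≡ 95838·41103 ≡ 7914 (mod 107629).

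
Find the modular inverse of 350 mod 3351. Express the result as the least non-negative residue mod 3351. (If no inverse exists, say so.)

2384

Extended Euclidean algorithm:
3351 = 9*350 + 201
350 = 1*201 + 149
201 = 1*149 + 52
149 = 2*52 + 45
52 = 1*45 + 7
45 = 6*7 + 3
7 = 2*3 + 1
3 = 3*1 + 0
gcd = 1, so the inverse exists. Back-substitute:
1 = 7 − 2·3
1 = −2·45 + 13·7
1 = 13·52 − 15·45
1 = −15·149 + 43·52
1 = 43·201 − 58·149
1 = −58·350 + 101·201
1 = 101·3351 − 967·350
Hence 350⁻¹ ≡ -967 ≡ 2384 (mod 3351).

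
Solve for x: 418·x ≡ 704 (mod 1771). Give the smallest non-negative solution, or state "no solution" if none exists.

First find gcd(418, 1771):
1771 = 4×418 + 99
418 = 4×99 + 22
99 = 4×22 + 11
22 = 2×11 + 0
gcd = 11 and 11 | 704, so solutions exist. Divide through by 11: 38x ≡ 64 (mod 161).
Now find 38⁻¹ mod 161:
161 = 4×38 + 9
38 = 4×9 + 2
9 = 4×2 + 1
2 = 2×1 + 0
Back-substitute:
1 = 9 − 4·2
1 = −4·38 + 17·9
1 = 17·161 − 72·38
So 38·(-72) ≡ 1 (mod 161), i.e. 38⁻¹ ≡ 89.
Then x ≡ 89·64 ≡ 61 (mod 161); the smallest non-negative solution is x = 61.

61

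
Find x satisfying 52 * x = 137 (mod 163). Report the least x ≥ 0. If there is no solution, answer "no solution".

81

First find gcd(52, 163):
163 = 3·52 + 7
52 = 7·7 + 3
7 = 2·3 + 1
3 = 3·1 + 0
gcd = 1, so a unique solution mod 163 exists.
Back-substitute for the Bézout coefficients:
1 = 7 − 2·3
1 = −2·52 + 15·7
1 = 15·163 − 47·52
So 52·(-47) ≡ 1 (mod 163), giving 52⁻¹ ≡ 116.
x ≡ 52⁻¹·137 ≡ 116·137 ≡ 81 (mod 163).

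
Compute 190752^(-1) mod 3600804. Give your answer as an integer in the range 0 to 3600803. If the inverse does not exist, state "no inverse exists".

Compute gcd(190752, 3600804):
3600804 = 18×190752 + 167268
190752 = 1×167268 + 23484
167268 = 7×23484 + 2880
23484 = 8×2880 + 444
2880 = 6×444 + 216
444 = 2×216 + 12
216 = 18×12 + 0
The gcd is 12, not 1, hence no inverse exists.

no inverse exists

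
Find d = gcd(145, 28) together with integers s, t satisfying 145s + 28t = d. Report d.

Repeated division:
145 = 5·28 + 5
28 = 5·5 + 3
5 = 1·3 + 2
3 = 1·2 + 1
2 = 2·1 + 0
gcd(145, 28) = 1.
Back-substituting:
1 = 3 − 2
1 = −5 + 2·3
1 = 2·28 − 11·5
1 = −11·145 + 57·28
So 1 = (-11)·145 + (57)·28.

1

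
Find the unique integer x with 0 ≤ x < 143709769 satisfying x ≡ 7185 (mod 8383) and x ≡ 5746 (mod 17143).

Write x = 7185 + 8383·k. Then 8383·k ≡ 5746 − 7185 ≡ 15704 (mod 17143).
Need 8383⁻¹ mod 17143. Extended Euclid on (17143, 8383):
17143 = 2·8383 + 377
8383 = 22·377 + 89
377 = 4·89 + 21
89 = 4·21 + 5
21 = 4·5 + 1
5 = 5·1 + 0
Back-substitute:
1 = 21 − 4·5
1 = −4·89 + 17·21
1 = 17·377 − 72·89
1 = −72·8383 + 1601·377
1 = 1601·17143 − 3274·8383
8383⁻¹ ≡ 13869 (mod 17143), so k ≡ 13869·15704 ≡ 14104 (mod 17143).
x = 7185 + 8383·14104 = 118241017.

118241017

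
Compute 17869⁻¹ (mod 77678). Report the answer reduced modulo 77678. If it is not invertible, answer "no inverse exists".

59655

Extended Euclidean algorithm:
77678 = 4·17869 + 6202
17869 = 2·6202 + 5465
6202 = 1·5465 + 737
5465 = 7·737 + 306
737 = 2·306 + 125
306 = 2·125 + 56
125 = 2·56 + 13
56 = 4·13 + 4
13 = 3·4 + 1
4 = 4·1 + 0
The gcd is 1. Working backward:
1 = 13 − 3·4
1 = −3·56 + 13·13
1 = 13·125 − 29·56
1 = −29·306 + 71·125
1 = 71·737 − 171·306
1 = −171·5465 + 1268·737
1 = 1268·6202 − 1439·5465
1 = −1439·17869 + 4146·6202
1 = 4146·77678 − 18023·17869
Thus 17869·(-18023) ≡ 1 (mod 77678); reducing, -18023 mod 77678 = 59655.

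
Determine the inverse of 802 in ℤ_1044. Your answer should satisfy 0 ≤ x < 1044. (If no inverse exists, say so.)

no inverse exists

Euclidean algorithm on 1044, 802:
1044 = 1×802 + 242
802 = 3×242 + 76
242 = 3×76 + 14
76 = 5×14 + 6
14 = 2×6 + 2
6 = 3×2 + 0
Since gcd = 2 > 1, 802 is not a unit mod 1044.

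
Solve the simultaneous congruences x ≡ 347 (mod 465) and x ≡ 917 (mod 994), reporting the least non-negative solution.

Write x = 347 + 465·k. Then 465·k ≡ 917 − 347 ≡ 570 (mod 994).
Need 465⁻¹ mod 994. Extended Euclid on (994, 465):
994 = 2·465 + 64
465 = 7·64 + 17
64 = 3·17 + 13
17 = 1·13 + 4
13 = 3·4 + 1
4 = 4·1 + 0
Back-substitute:
1 = 13 − 3·4
1 = −3·17 + 4·13
1 = 4·64 − 15·17
1 = −15·465 + 109·64
1 = 109·994 − 233·465
465⁻¹ ≡ 761 (mod 994), so k ≡ 761·570 ≡ 386 (mod 994).
x = 347 + 465·386 = 179837.

179837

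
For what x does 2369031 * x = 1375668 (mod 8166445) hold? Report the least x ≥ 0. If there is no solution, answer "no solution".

799533

First find gcd(2369031, 8166445):
8166445 = 3×2369031 + 1059352
2369031 = 2×1059352 + 250327
1059352 = 4×250327 + 58044
250327 = 4×58044 + 18151
58044 = 3×18151 + 3591
18151 = 5×3591 + 196
3591 = 18×196 + 63
196 = 3×63 + 7
63 = 9×7 + 0
gcd = 7 and 7 | 1375668, so solutions exist. Divide through by 7: 338433x ≡ 196524 (mod 1166635).
Now find 338433⁻¹ mod 1166635:
1166635 = 3*338433 + 151336
338433 = 2*151336 + 35761
151336 = 4*35761 + 8292
35761 = 4*8292 + 2593
8292 = 3*2593 + 513
2593 = 5*513 + 28
513 = 18*28 + 9
28 = 3*9 + 1
9 = 9*1 + 0
Back-substitute:
1 = 28 − 3·9
1 = −3·513 + 55·28
1 = 55·2593 − 278·513
1 = −278·8292 + 889·2593
1 = 889·35761 − 3834·8292
1 = −3834·151336 + 16225·35761
1 = 16225·338433 − 36284·151336
1 = −36284·1166635 + 125077·338433
So 338433⁻¹ ≡ 125077 (mod 1166635).
Then x ≡ 125077·196524 ≡ 799533 (mod 1166635); the smallest non-negative solution is x = 799533.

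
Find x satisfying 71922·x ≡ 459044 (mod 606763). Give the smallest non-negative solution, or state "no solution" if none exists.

448165

First find gcd(71922, 606763):
606763 = 8×71922 + 31387
71922 = 2×31387 + 9148
31387 = 3×9148 + 3943
9148 = 2×3943 + 1262
3943 = 3×1262 + 157
1262 = 8×157 + 6
157 = 26×6 + 1
6 = 6×1 + 0
gcd = 1, so a unique solution mod 606763 exists.
Back-substitute for the Bézout coefficients:
1 = 157 − 26·6
1 = −26·1262 + 209·157
1 = 209·3943 − 653·1262
1 = −653·9148 + 1515·3943
1 = 1515·31387 − 5198·9148
1 = −5198·71922 + 11911·31387
1 = 11911·606763 − 100486·71922
So 71922·(-100486) ≡ 1 (mod 606763), giving 71922⁻¹ ≡ 506277.
x ≡ 71922⁻¹·459044 ≡ 506277·459044 ≡ 448165 (mod 606763).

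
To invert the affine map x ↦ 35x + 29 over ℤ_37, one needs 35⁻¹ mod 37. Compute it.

Extended Euclidean algorithm:
37 = 1·35 + 2
35 = 17·2 + 1
2 = 2·1 + 0
gcd = 1, so the inverse exists. Back-substitute:
1 = 35 − 17·2
1 = −17·37 + 18·35
So 35·18 ≡ 1 (mod 37).

18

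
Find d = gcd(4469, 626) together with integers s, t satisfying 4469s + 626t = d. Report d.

Repeated division:
4469 = 7×626 + 87
626 = 7×87 + 17
87 = 5×17 + 2
17 = 8×2 + 1
2 = 2×1 + 0
gcd(4469, 626) = 1.
Express as a combination:
1 = 17 − 8·2
1 = −8·87 + 41·17
1 = 41·626 − 295·87
1 = −295·4469 + 2106·626
So 1 = (-295)·4469 + (2106)·626.

1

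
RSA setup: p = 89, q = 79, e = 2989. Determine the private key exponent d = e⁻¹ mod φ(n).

φ(n) = (p−1)(q−1) = 88·78 = 6864.
Need d with 2989·d ≡ 1 (mod 6864). Apply the extended Euclidean algorithm:
6864 = 2·2989 + 886
2989 = 3·886 + 331
886 = 2·331 + 224
331 = 1·224 + 107
224 = 2·107 + 10
107 = 10·10 + 7
10 = 1·7 + 3
7 = 2·3 + 1
3 = 3·1 + 0
Back-substitute:
1 = 7 − 2·3
1 = −2·10 + 3·7
1 = 3·107 − 32·10
1 = −32·224 + 67·107
1 = 67·331 − 99·224
1 = −99·886 + 265·331
1 = 265·2989 − 894·886
1 = −894·6864 + 2053·2989
So 2989·2053 ≡ 1 (mod 6864), hence d = 2053.

2053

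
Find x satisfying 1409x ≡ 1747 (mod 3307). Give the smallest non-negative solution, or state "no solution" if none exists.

First find gcd(1409, 3307):
3307 = 2·1409 + 489
1409 = 2·489 + 431
489 = 1·431 + 58
431 = 7·58 + 25
58 = 2·25 + 8
25 = 3·8 + 1
8 = 8·1 + 0
gcd = 1, so a unique solution mod 3307 exists.
Back-substitute for the Bézout coefficients:
1 = 25 − 3·8
1 = −3·58 + 7·25
1 = 7·431 − 52·58
1 = −52·489 + 59·431
1 = 59·1409 − 170·489
1 = −170·3307 + 399·1409
So 1409·(399) ≡ 1 (mod 3307), giving 1409⁻¹ ≡ 399.
x ≡ 1409⁻¹·1747 ≡ 399·1747 ≡ 2583 (mod 3307).

2583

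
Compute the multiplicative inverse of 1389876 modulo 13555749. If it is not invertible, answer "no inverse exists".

no inverse exists

Euclidean algorithm on 13555749, 1389876:
13555749 = 9×1389876 + 1046865
1389876 = 1×1046865 + 343011
1046865 = 3×343011 + 17832
343011 = 19×17832 + 4203
17832 = 4×4203 + 1020
4203 = 4×1020 + 123
1020 = 8×123 + 36
123 = 3×36 + 15
36 = 2×15 + 6
15 = 2×6 + 3
6 = 2×3 + 0
The gcd is 3, not 1, hence no inverse exists.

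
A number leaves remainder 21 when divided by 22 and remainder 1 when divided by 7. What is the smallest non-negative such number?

Write x = 21 + 22·k. Then 22·k ≡ 1 − 21 ≡ 1 (mod 7).
Need 22⁻¹ mod 7. Extended Euclid on (7, 1):
7 = 7*1 + 0
22⁻¹ ≡ 1 (mod 7), so k ≡ 1·1 ≡ 1 (mod 7).
x = 21 + 22·1 = 43.

43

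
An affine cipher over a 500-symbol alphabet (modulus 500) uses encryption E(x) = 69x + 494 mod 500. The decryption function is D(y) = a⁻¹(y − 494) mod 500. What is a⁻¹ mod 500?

Extended Euclidean algorithm:
500 = 7*69 + 17
69 = 4*17 + 1
17 = 17*1 + 0
The gcd is 1. Working backward:
1 = 69 − 4·17
1 = −4·500 + 29·69
So 69·29 ≡ 1 (mod 500).

29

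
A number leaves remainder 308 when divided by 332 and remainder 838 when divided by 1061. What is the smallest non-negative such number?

100572

Write x = 308 + 332·k. Then 332·k ≡ 838 − 308 ≡ 530 (mod 1061).
Need 332⁻¹ mod 1061. Extended Euclid on (1061, 332):
1061 = 3·332 + 65
332 = 5·65 + 7
65 = 9·7 + 2
7 = 3·2 + 1
2 = 2·1 + 0
Back-substitute:
1 = 7 − 3·2
1 = −3·65 + 28·7
1 = 28·332 − 143·65
1 = −143·1061 + 457·332
332⁻¹ ≡ 457 (mod 1061), so k ≡ 457·530 ≡ 302 (mod 1061).
x = 308 + 332·302 = 100572.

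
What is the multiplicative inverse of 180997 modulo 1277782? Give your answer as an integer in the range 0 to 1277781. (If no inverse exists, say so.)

Extended Euclidean algorithm:
1277782 = 7·180997 + 10803
180997 = 16·10803 + 8149
10803 = 1·8149 + 2654
8149 = 3·2654 + 187
2654 = 14·187 + 36
187 = 5·36 + 7
36 = 5·7 + 1
7 = 7·1 + 0
gcd = 1, so the inverse exists. Back-substitute:
1 = 36 − 5·7
1 = −5·187 + 26·36
1 = 26·2654 − 369·187
1 = −369·8149 + 1133·2654
1 = 1133·10803 − 1502·8149
1 = −1502·180997 + 25165·10803
1 = 25165·1277782 − 177657·180997
Thus 180997·(-177657) ≡ 1 (mod 1277782); reducing, -177657 mod 1277782 = 1100125.

1100125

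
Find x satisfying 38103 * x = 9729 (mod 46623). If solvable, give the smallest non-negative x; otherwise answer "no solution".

First find gcd(38103, 46623):
46623 = 1*38103 + 8520
38103 = 4*8520 + 4023
8520 = 2*4023 + 474
4023 = 8*474 + 231
474 = 2*231 + 12
231 = 19*12 + 3
12 = 4*3 + 0
gcd = 3 and 3 | 9729, so solutions exist. Divide through by 3: 12701x ≡ 3243 (mod 15541).
Now find 12701⁻¹ mod 15541:
15541 = 1*12701 + 2840
12701 = 4*2840 + 1341
2840 = 2*1341 + 158
1341 = 8*158 + 77
158 = 2*77 + 4
77 = 19*4 + 1
4 = 4*1 + 0
Back-substitute:
1 = 77 − 19·4
1 = −19·158 + 39·77
1 = 39·1341 − 331·158
1 = −331·2840 + 701·1341
1 = 701·12701 − 3135·2840
1 = −3135·15541 + 3836·12701
So 12701⁻¹ ≡ 3836 (mod 15541).
Then x ≡ 3836·3243 ≡ 7348 (mod 15541); the smallest non-negative solution is x = 7348.

7348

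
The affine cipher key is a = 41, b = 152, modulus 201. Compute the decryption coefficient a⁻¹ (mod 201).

Run Euclid on (201, 41):
201 = 4*41 + 37
41 = 1*37 + 4
37 = 9*4 + 1
4 = 4*1 + 0
The gcd is 1. Working backward:
1 = 37 − 9·4
1 = −9·41 + 10·37
1 = 10·201 − 49·41
So 41·(-49) ≡ 1 (mod 201), and -49 ≡ 152 (mod 201).

152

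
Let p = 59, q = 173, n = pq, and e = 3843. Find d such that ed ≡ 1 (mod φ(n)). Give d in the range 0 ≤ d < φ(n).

379

φ(n) = (p−1)(q−1) = 58·172 = 9976.
Need d with 3843·d ≡ 1 (mod 9976). Apply the extended Euclidean algorithm:
9976 = 2*3843 + 2290
3843 = 1*2290 + 1553
2290 = 1*1553 + 737
1553 = 2*737 + 79
737 = 9*79 + 26
79 = 3*26 + 1
26 = 26*1 + 0
Back-substitute:
1 = 79 − 3·26
1 = −3·737 + 28·79
1 = 28·1553 − 59·737
1 = −59·2290 + 87·1553
1 = 87·3843 − 146·2290
1 = −146·9976 + 379·3843
So 3843·379 ≡ 1 (mod 9976), hence d = 379.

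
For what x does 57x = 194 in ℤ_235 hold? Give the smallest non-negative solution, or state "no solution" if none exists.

57

First find gcd(57, 235):
235 = 4*57 + 7
57 = 8*7 + 1
7 = 7*1 + 0
gcd = 1, so a unique solution mod 235 exists.
Back-substitute for the Bézout coefficients:
1 = 57 − 8·7
1 = −8·235 + 33·57
So 57·(33) ≡ 1 (mod 235), giving 57⁻¹ ≡ 33.
x ≡ 57⁻¹·194 ≡ 33·194 ≡ 57 (mod 235).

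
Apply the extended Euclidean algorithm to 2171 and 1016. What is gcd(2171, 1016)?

Apply Euclid's algorithm to 2171 and 1016:
2171 = 2×1016 + 139
1016 = 7×139 + 43
139 = 3×43 + 10
43 = 4×10 + 3
10 = 3×3 + 1
3 = 3×1 + 0
gcd(2171, 1016) = 1.
Working backward:
1 = 10 − 3·3
1 = −3·43 + 13·10
1 = 13·139 − 42·43
1 = −42·1016 + 307·139
1 = 307·2171 − 656·1016
So 1 = (307)·2171 + (-656)·1016.

1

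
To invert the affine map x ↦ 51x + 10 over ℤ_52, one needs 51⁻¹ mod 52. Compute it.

Apply the Euclidean algorithm to 52 and 51:
52 = 1·51 + 1
51 = 51·1 + 0
gcd = 1, so the inverse exists. Back-substitute:
1 = 52 − 51
Hence 51⁻¹ ≡ -1 ≡ 51 (mod 52).

51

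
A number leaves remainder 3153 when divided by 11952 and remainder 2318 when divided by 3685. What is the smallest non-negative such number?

Write x = 3153 + 11952·k. Then 11952·k ≡ 2318 − 3153 ≡ 2850 (mod 3685).
Need 11952⁻¹ mod 3685. Extended Euclid on (3685, 897):
3685 = 4×897 + 97
897 = 9×97 + 24
97 = 4×24 + 1
24 = 24×1 + 0
Back-substitute:
1 = 97 − 4·24
1 = −4·897 + 37·97
1 = 37·3685 − 152·897
11952⁻¹ ≡ 3533 (mod 3685), so k ≡ 3533·2850 ≡ 1630 (mod 3685).
x = 3153 + 11952·1630 = 19484913.

19484913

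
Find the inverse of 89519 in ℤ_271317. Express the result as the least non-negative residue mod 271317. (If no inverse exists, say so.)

Run Euclid on (271317, 89519):
271317 = 3·89519 + 2760
89519 = 32·2760 + 1199
2760 = 2·1199 + 362
1199 = 3·362 + 113
362 = 3·113 + 23
113 = 4·23 + 21
23 = 1·21 + 2
21 = 10·2 + 1
2 = 2·1 + 0
gcd = 1, so the inverse exists. Back-substitute:
1 = 21 − 10·2
1 = −10·23 + 11·21
1 = 11·113 − 54·23
1 = −54·362 + 173·113
1 = 173·1199 − 573·362
1 = −573·2760 + 1319·1199
1 = 1319·89519 − 42781·2760
1 = −42781·271317 + 129662·89519
So 89519·129662 ≡ 1 (mod 271317).

129662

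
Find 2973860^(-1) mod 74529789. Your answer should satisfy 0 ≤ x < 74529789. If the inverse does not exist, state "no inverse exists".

41199596

Apply the Euclidean algorithm to 74529789 and 2973860:
74529789 = 25×2973860 + 183289
2973860 = 16×183289 + 41236
183289 = 4×41236 + 18345
41236 = 2×18345 + 4546
18345 = 4×4546 + 161
4546 = 28×161 + 38
161 = 4×38 + 9
38 = 4×9 + 2
9 = 4×2 + 1
2 = 2×1 + 0
gcd = 1, so the inverse exists. Back-substitute:
1 = 9 − 4·2
1 = −4·38 + 17·9
1 = 17·161 − 72·38
1 = −72·4546 + 2033·161
1 = 2033·18345 − 8204·4546
1 = −8204·41236 + 18441·18345
1 = 18441·183289 − 81968·41236
1 = −81968·2973860 + 1329929·183289
1 = 1329929·74529789 − 33330193·2973860
So 2973860·(-33330193) ≡ 1 (mod 74529789), and -33330193 ≡ 41199596 (mod 74529789).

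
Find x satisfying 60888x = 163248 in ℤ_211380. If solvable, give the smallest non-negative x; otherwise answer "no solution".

86

First find gcd(60888, 211380):
211380 = 3·60888 + 28716
60888 = 2·28716 + 3456
28716 = 8·3456 + 1068
3456 = 3·1068 + 252
1068 = 4·252 + 60
252 = 4·60 + 12
60 = 5·12 + 0
gcd = 12 and 12 | 163248, so solutions exist. Divide through by 12: 5074x ≡ 13604 (mod 17615).
Now find 5074⁻¹ mod 17615:
17615 = 3×5074 + 2393
5074 = 2×2393 + 288
2393 = 8×288 + 89
288 = 3×89 + 21
89 = 4×21 + 5
21 = 4×5 + 1
5 = 5×1 + 0
Back-substitute:
1 = 21 − 4·5
1 = −4·89 + 17·21
1 = 17·288 − 55·89
1 = −55·2393 + 457·288
1 = 457·5074 − 969·2393
1 = −969·17615 + 3364·5074
So 5074⁻¹ ≡ 3364 (mod 17615).
Then x ≡ 3364·13604 ≡ 86 (mod 17615); the smallest non-negative solution is x = 86.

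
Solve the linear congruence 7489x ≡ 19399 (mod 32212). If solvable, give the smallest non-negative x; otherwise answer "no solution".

First find gcd(7489, 32212):
32212 = 4*7489 + 2256
7489 = 3*2256 + 721
2256 = 3*721 + 93
721 = 7*93 + 70
93 = 1*70 + 23
70 = 3*23 + 1
23 = 23*1 + 0
gcd = 1, so a unique solution mod 32212 exists.
Back-substitute for the Bézout coefficients:
1 = 70 − 3·23
1 = −3·93 + 4·70
1 = 4·721 − 31·93
1 = −31·2256 + 97·721
1 = 97·7489 − 322·2256
1 = −322·32212 + 1385·7489
So 7489·(1385) ≡ 1 (mod 32212), giving 7489⁻¹ ≡ 1385.
x ≡ 7489⁻¹·19399 ≡ 1385·19399 ≡ 2807 (mod 32212).

2807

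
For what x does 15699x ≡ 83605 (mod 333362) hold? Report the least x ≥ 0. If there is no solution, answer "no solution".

First find gcd(15699, 333362):
333362 = 21·15699 + 3683
15699 = 4·3683 + 967
3683 = 3·967 + 782
967 = 1·782 + 185
782 = 4·185 + 42
185 = 4·42 + 17
42 = 2·17 + 8
17 = 2·8 + 1
8 = 8·1 + 0
gcd = 1, so a unique solution mod 333362 exists.
Back-substitute for the Bézout coefficients:
1 = 17 − 2·8
1 = −2·42 + 5·17
1 = 5·185 − 22·42
1 = −22·782 + 93·185
1 = 93·967 − 115·782
1 = −115·3683 + 438·967
1 = 438·15699 − 1867·3683
1 = −1867·333362 + 39645·15699
So 15699·(39645) ≡ 1 (mod 333362), giving 15699⁻¹ ≡ 39645.
x ≡ 15699⁻¹·83605 ≡ 39645·83605 ≡ 235221 (mod 333362).

235221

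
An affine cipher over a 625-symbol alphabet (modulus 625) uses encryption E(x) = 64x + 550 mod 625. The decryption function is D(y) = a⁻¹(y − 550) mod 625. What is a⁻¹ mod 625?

Apply the Euclidean algorithm to 625 and 64:
625 = 9·64 + 49
64 = 1·49 + 15
49 = 3·15 + 4
15 = 3·4 + 3
4 = 1·3 + 1
3 = 3·1 + 0
Since gcd(64, 625) = 1, back-substitute to write 1 as a combination:
1 = 4 − 3
1 = −15 + 4·4
1 = 4·49 − 13·15
1 = −13·64 + 17·49
1 = 17·625 − 166·64
So 64·(-166) ≡ 1 (mod 625), and -166 ≡ 459 (mod 625).

459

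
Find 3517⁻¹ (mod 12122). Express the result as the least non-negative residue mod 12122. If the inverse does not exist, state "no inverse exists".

Apply the Euclidean algorithm to 12122 and 3517:
12122 = 3·3517 + 1571
3517 = 2·1571 + 375
1571 = 4·375 + 71
375 = 5·71 + 20
71 = 3·20 + 11
20 = 1·11 + 9
11 = 1·9 + 2
9 = 4·2 + 1
2 = 2·1 + 0
Since gcd(3517, 12122) = 1, back-substitute to write 1 as a combination:
1 = 9 − 4·2
1 = −4·11 + 5·9
1 = 5·20 − 9·11
1 = −9·71 + 32·20
1 = 32·375 − 169·71
1 = −169·1571 + 708·375
1 = 708·3517 − 1585·1571
1 = −1585·12122 + 5463·3517
So 3517·5463 ≡ 1 (mod 12122).

5463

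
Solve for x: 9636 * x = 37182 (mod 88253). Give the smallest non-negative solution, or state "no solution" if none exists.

no solution

gcd(9636, 88253):
88253 = 9×9636 + 1529
9636 = 6×1529 + 462
1529 = 3×462 + 143
462 = 3×143 + 33
143 = 4×33 + 11
33 = 3×11 + 0
gcd = 11, but 11 ∤ 37182, so the congruence has no solution.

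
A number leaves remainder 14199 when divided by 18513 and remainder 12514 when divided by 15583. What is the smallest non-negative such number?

101909751

Write x = 14199 + 18513·k. Then 18513·k ≡ 12514 − 14199 ≡ 13898 (mod 15583).
Need 18513⁻¹ mod 15583. Extended Euclid on (15583, 2930):
15583 = 5*2930 + 933
2930 = 3*933 + 131
933 = 7*131 + 16
131 = 8*16 + 3
16 = 5*3 + 1
3 = 3*1 + 0
Back-substitute:
1 = 16 − 5·3
1 = −5·131 + 41·16
1 = 41·933 − 292·131
1 = −292·2930 + 917·933
1 = 917·15583 − 4877·2930
18513⁻¹ ≡ 10706 (mod 15583), so k ≡ 10706·13898 ≡ 5504 (mod 15583).
x = 14199 + 18513·5504 = 101909751.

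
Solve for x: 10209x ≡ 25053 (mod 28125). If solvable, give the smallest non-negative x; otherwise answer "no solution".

First find gcd(10209, 28125):
28125 = 2×10209 + 7707
10209 = 1×7707 + 2502
7707 = 3×2502 + 201
2502 = 12×201 + 90
201 = 2×90 + 21
90 = 4×21 + 6
21 = 3×6 + 3
6 = 2×3 + 0
gcd = 3 and 3 | 25053, so solutions exist. Divide through by 3: 3403x ≡ 8351 (mod 9375).
Now find 3403⁻¹ mod 9375:
9375 = 2*3403 + 2569
3403 = 1*2569 + 834
2569 = 3*834 + 67
834 = 12*67 + 30
67 = 2*30 + 7
30 = 4*7 + 2
7 = 3*2 + 1
2 = 2*1 + 0
Back-substitute:
1 = 7 − 3·2
1 = −3·30 + 13·7
1 = 13·67 − 29·30
1 = −29·834 + 361·67
1 = 361·2569 − 1112·834
1 = −1112·3403 + 1473·2569
1 = 1473·9375 − 4058·3403
So 3403·(-4058) ≡ 1 (mod 9375), i.e. 3403⁻¹ ≡ 5317.
Then x ≡ 5317·8351 ≡ 2267 (mod 9375); the smallest non-negative solution is x = 2267.

2267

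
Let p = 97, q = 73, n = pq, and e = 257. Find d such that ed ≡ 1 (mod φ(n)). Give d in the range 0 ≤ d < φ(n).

φ(n) = (p−1)(q−1) = 96·72 = 6912.
Need d with 257·d ≡ 1 (mod 6912). Apply the extended Euclidean algorithm:
6912 = 26·257 + 230
257 = 1·230 + 27
230 = 8·27 + 14
27 = 1·14 + 13
14 = 1·13 + 1
13 = 13·1 + 0
Back-substitute:
1 = 14 − 13
1 = −27 + 2·14
1 = 2·230 − 17·27
1 = −17·257 + 19·230
1 = 19·6912 − 511·257
So 257·(-511) ≡ 1 (mod 6912), hence d ≡ -511 ≡ 6401 (mod 6912).

6401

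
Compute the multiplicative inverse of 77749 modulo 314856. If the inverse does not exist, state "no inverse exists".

Extended Euclidean algorithm:
314856 = 4*77749 + 3860
77749 = 20*3860 + 549
3860 = 7*549 + 17
549 = 32*17 + 5
17 = 3*5 + 2
5 = 2*2 + 1
2 = 2*1 + 0
gcd = 1, so the inverse exists. Back-substitute:
1 = 5 − 2·2
1 = −2·17 + 7·5
1 = 7·549 − 226·17
1 = −226·3860 + 1589·549
1 = 1589·77749 − 32006·3860
1 = −32006·314856 + 129613·77749
So 77749·129613 ≡ 1 (mod 314856).

129613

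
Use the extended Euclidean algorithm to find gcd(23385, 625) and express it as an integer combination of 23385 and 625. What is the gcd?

5

Euclidean algorithm:
23385 = 37·625 + 260
625 = 2·260 + 105
260 = 2·105 + 50
105 = 2·50 + 5
50 = 10·5 + 0
gcd(23385, 625) = 5.
Express as a combination:
5 = 105 − 2·50
5 = −2·260 + 5·105
5 = 5·625 − 12·260
5 = −12·23385 + 449·625
So 5 = (-12)·23385 + (449)·625.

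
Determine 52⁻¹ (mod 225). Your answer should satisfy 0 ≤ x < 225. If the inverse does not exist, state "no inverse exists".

13

gcd(225, 52) by repeated division:
225 = 4*52 + 17
52 = 3*17 + 1
17 = 17*1 + 0
Since gcd(52, 225) = 1, back-substitute to write 1 as a combination:
1 = 52 − 3·17
1 = −3·225 + 13·52
So 52·13 ≡ 1 (mod 225).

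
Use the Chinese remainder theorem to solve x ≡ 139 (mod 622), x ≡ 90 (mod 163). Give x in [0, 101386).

58607

Write x = 139 + 622·k. Then 622·k ≡ 90 − 139 ≡ 114 (mod 163).
Need 622⁻¹ mod 163. Extended Euclid on (163, 133):
163 = 1×133 + 30
133 = 4×30 + 13
30 = 2×13 + 4
13 = 3×4 + 1
4 = 4×1 + 0
Back-substitute:
1 = 13 − 3·4
1 = −3·30 + 7·13
1 = 7·133 − 31·30
1 = −31·163 + 38·133
622⁻¹ ≡ 38 (mod 163), so k ≡ 38·114 ≡ 94 (mod 163).
x = 139 + 622·94 = 58607.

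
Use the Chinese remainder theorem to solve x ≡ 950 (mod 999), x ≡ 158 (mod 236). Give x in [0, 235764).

80870

Write x = 950 + 999·k. Then 999·k ≡ 158 − 950 ≡ 152 (mod 236).
Need 999⁻¹ mod 236. Extended Euclid on (236, 55):
236 = 4*55 + 16
55 = 3*16 + 7
16 = 2*7 + 2
7 = 3*2 + 1
2 = 2*1 + 0
Back-substitute:
1 = 7 − 3·2
1 = −3·16 + 7·7
1 = 7·55 − 24·16
1 = −24·236 + 103·55
999⁻¹ ≡ 103 (mod 236), so k ≡ 103·152 ≡ 80 (mod 236).
x = 950 + 999·80 = 80870.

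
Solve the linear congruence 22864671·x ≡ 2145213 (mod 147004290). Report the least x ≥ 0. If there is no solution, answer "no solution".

First find gcd(22864671, 147004290):
147004290 = 6×22864671 + 9816264
22864671 = 2×9816264 + 3232143
9816264 = 3×3232143 + 119835
3232143 = 26×119835 + 116433
119835 = 1×116433 + 3402
116433 = 34×3402 + 765
3402 = 4×765 + 342
765 = 2×342 + 81
342 = 4×81 + 18
81 = 4×18 + 9
18 = 2×9 + 0
gcd = 9 and 9 | 2145213, so solutions exist. Divide through by 9: 2540519x ≡ 238357 (mod 16333810).
Now find 2540519⁻¹ mod 16333810:
16333810 = 6×2540519 + 1090696
2540519 = 2×1090696 + 359127
1090696 = 3×359127 + 13315
359127 = 26×13315 + 12937
13315 = 1×12937 + 378
12937 = 34×378 + 85
378 = 4×85 + 38
85 = 2×38 + 9
38 = 4×9 + 2
9 = 4×2 + 1
2 = 2×1 + 0
Back-substitute:
1 = 9 − 4·2
1 = −4·38 + 17·9
1 = 17·85 − 38·38
1 = −38·378 + 169·85
1 = 169·12937 − 5784·378
1 = −5784·13315 + 5953·12937
1 = 5953·359127 − 160562·13315
1 = −160562·1090696 + 487639·359127
1 = 487639·2540519 − 1135840·1090696
1 = −1135840·16333810 + 7302679·2540519
So 2540519⁻¹ ≡ 7302679 (mod 16333810).
Then x ≡ 7302679·238357 ≡ 15861943 (mod 16333810); the smallest non-negative solution is x = 15861943.

15861943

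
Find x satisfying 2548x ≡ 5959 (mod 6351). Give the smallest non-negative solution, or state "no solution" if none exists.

First find gcd(2548, 6351):
6351 = 2·2548 + 1255
2548 = 2·1255 + 38
1255 = 33·38 + 1
38 = 38·1 + 0
gcd = 1, so a unique solution mod 6351 exists.
Back-substitute for the Bézout coefficients:
1 = 1255 − 33·38
1 = −33·2548 + 67·1255
1 = 67·6351 − 167·2548
So 2548·(-167) ≡ 1 (mod 6351), giving 2548⁻¹ ≡ 6184.
x ≡ 2548⁻¹·5959 ≡ 6184·5959 ≡ 1954 (mod 6351).

1954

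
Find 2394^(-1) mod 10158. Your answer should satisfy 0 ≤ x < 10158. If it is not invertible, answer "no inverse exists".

Compute gcd(2394, 10158):
10158 = 4×2394 + 582
2394 = 4×582 + 66
582 = 8×66 + 54
66 = 1×54 + 12
54 = 4×12 + 6
12 = 2×6 + 0
gcd(2394, 10158) = 6 ≠ 1, so 2394 has no multiplicative inverse modulo 10158.

no inverse exists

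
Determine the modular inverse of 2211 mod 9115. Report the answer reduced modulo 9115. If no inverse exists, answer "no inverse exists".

gcd(9115, 2211) by repeated division:
9115 = 4×2211 + 271
2211 = 8×271 + 43
271 = 6×43 + 13
43 = 3×13 + 4
13 = 3×4 + 1
4 = 4×1 + 0
gcd = 1, so the inverse exists. Back-substitute:
1 = 13 − 3·4
1 = −3·43 + 10·13
1 = 10·271 − 63·43
1 = −63·2211 + 514·271
1 = 514·9115 − 2119·2211
So 2211·(-2119) ≡ 1 (mod 9115), and -2119 ≡ 6996 (mod 9115).

6996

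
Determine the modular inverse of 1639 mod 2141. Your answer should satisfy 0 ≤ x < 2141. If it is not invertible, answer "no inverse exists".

1642

gcd(2141, 1639) by repeated division:
2141 = 1*1639 + 502
1639 = 3*502 + 133
502 = 3*133 + 103
133 = 1*103 + 30
103 = 3*30 + 13
30 = 2*13 + 4
13 = 3*4 + 1
4 = 4*1 + 0
The gcd is 1. Working backward:
1 = 13 − 3·4
1 = −3·30 + 7·13
1 = 7·103 − 24·30
1 = −24·133 + 31·103
1 = 31·502 − 117·133
1 = −117·1639 + 382·502
1 = 382·2141 − 499·1639
Thus 1639·(-499) ≡ 1 (mod 2141); reducing, -499 mod 2141 = 1642.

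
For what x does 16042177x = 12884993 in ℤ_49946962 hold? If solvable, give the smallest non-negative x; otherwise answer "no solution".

23882281

First find gcd(16042177, 49946962):
49946962 = 3·16042177 + 1820431
16042177 = 8·1820431 + 1478729
1820431 = 1·1478729 + 341702
1478729 = 4·341702 + 111921
341702 = 3·111921 + 5939
111921 = 18·5939 + 5019
5939 = 1·5019 + 920
5019 = 5·920 + 419
920 = 2·419 + 82
419 = 5·82 + 9
82 = 9·9 + 1
9 = 9·1 + 0
gcd = 1, so a unique solution mod 49946962 exists.
Back-substitute for the Bézout coefficients:
1 = 82 − 9·9
1 = −9·419 + 46·82
1 = 46·920 − 101·419
1 = −101·5019 + 551·920
1 = 551·5939 − 652·5019
1 = −652·111921 + 12287·5939
1 = 12287·341702 − 37513·111921
1 = −37513·1478729 + 162339·341702
1 = 162339·1820431 − 199852·1478729
1 = −199852·16042177 + 1761155·1820431
1 = 1761155·49946962 − 5483317·16042177
So 16042177·(-5483317) ≡ 1 (mod 49946962), giving 16042177⁻¹ ≡ 44463645.
x ≡ 16042177⁻¹·12884993 ≡ 44463645·12884993 ≡ 23882281 (mod 49946962).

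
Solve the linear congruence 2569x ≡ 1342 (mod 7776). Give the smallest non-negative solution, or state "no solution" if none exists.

First find gcd(2569, 7776):
7776 = 3×2569 + 69
2569 = 37×69 + 16
69 = 4×16 + 5
16 = 3×5 + 1
5 = 5×1 + 0
gcd = 1, so a unique solution mod 7776 exists.
Back-substitute for the Bézout coefficients:
1 = 16 − 3·5
1 = −3·69 + 13·16
1 = 13·2569 − 484·69
1 = −484·7776 + 1465·2569
So 2569·(1465) ≡ 1 (mod 7776), giving 2569⁻¹ ≡ 1465.
x ≡ 2569⁻¹·1342 ≡ 1465·1342 ≡ 6478 (mod 7776).

6478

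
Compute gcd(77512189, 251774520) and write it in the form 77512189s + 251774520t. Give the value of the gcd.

1

Repeated division:
251774520 = 3·77512189 + 19237953
77512189 = 4·19237953 + 560377
19237953 = 34·560377 + 185135
560377 = 3·185135 + 4972
185135 = 37·4972 + 1171
4972 = 4·1171 + 288
1171 = 4·288 + 19
288 = 15·19 + 3
19 = 6·3 + 1
3 = 3·1 + 0
gcd(77512189, 251774520) = 1.
Working backward:
1 = 19 − 6·3
1 = −6·288 + 91·19
1 = 91·1171 − 370·288
1 = −370·4972 + 1571·1171
1 = 1571·185135 − 58497·4972
1 = −58497·560377 + 177062·185135
1 = 177062·19237953 − 6078605·560377
1 = −6078605·77512189 + 24491482·19237953
1 = 24491482·251774520 − 79553051·77512189
So 1 = (24491482)·251774520 + (-79553051)·77512189.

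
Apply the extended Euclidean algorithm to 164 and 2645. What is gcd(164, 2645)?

Euclidean algorithm:
2645 = 16*164 + 21
164 = 7*21 + 17
21 = 1*17 + 4
17 = 4*4 + 1
4 = 4*1 + 0
gcd(164, 2645) = 1.
Working backward:
1 = 17 − 4·4
1 = −4·21 + 5·17
1 = 5·164 − 39·21
1 = −39·2645 + 629·164
So 1 = (-39)·2645 + (629)·164.

1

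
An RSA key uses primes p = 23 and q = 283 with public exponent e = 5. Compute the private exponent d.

1241

φ(n) = (p−1)(q−1) = 22·282 = 6204.
Need d with 5·d ≡ 1 (mod 6204). Apply the extended Euclidean algorithm:
6204 = 1240×5 + 4
5 = 1×4 + 1
4 = 4×1 + 0
Back-substitute:
1 = 5 − 4
1 = −6204 + 1241·5
So 5·1241 ≡ 1 (mod 6204), hence d = 1241.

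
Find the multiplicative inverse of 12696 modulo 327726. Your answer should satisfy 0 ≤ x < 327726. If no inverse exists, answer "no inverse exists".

Compute gcd(12696, 327726):
327726 = 25·12696 + 10326
12696 = 1·10326 + 2370
10326 = 4·2370 + 846
2370 = 2·846 + 678
846 = 1·678 + 168
678 = 4·168 + 6
168 = 28·6 + 0
The gcd is 6, not 1, hence no inverse exists.

no inverse exists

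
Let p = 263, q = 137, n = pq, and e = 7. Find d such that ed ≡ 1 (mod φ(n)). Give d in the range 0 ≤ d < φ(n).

φ(n) = (p−1)(q−1) = 262·136 = 35632.
Need d with 7·d ≡ 1 (mod 35632). Apply the extended Euclidean algorithm:
35632 = 5090×7 + 2
7 = 3×2 + 1
2 = 2×1 + 0
Back-substitute:
1 = 7 − 3·2
1 = −3·35632 + 15271·7
So 7·15271 ≡ 1 (mod 35632), hence d = 15271.

15271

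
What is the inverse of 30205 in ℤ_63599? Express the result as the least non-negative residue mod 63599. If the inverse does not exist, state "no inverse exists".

Apply the Euclidean algorithm to 63599 and 30205:
63599 = 2*30205 + 3189
30205 = 9*3189 + 1504
3189 = 2*1504 + 181
1504 = 8*181 + 56
181 = 3*56 + 13
56 = 4*13 + 4
13 = 3*4 + 1
4 = 4*1 + 0
gcd = 1, so the inverse exists. Back-substitute:
1 = 13 − 3·4
1 = −3·56 + 13·13
1 = 13·181 − 42·56
1 = −42·1504 + 349·181
1 = 349·3189 − 740·1504
1 = −740·30205 + 7009·3189
1 = 7009·63599 − 14758·30205
Thus 30205·(-14758) ≡ 1 (mod 63599); reducing, -14758 mod 63599 = 48841.

48841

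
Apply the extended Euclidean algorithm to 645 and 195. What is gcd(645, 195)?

Repeated division:
645 = 3·195 + 60
195 = 3·60 + 15
60 = 4·15 + 0
gcd(645, 195) = 15.
Back-substituting:
15 = 195 − 3·60
15 = −3·645 + 10·195
So 15 = (-3)·645 + (10)·195.

15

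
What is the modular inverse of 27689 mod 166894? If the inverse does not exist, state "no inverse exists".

116167

Extended Euclidean algorithm:
166894 = 6*27689 + 760
27689 = 36*760 + 329
760 = 2*329 + 102
329 = 3*102 + 23
102 = 4*23 + 10
23 = 2*10 + 3
10 = 3*3 + 1
3 = 3*1 + 0
gcd = 1, so the inverse exists. Back-substitute:
1 = 10 − 3·3
1 = −3·23 + 7·10
1 = 7·102 − 31·23
1 = −31·329 + 100·102
1 = 100·760 − 231·329
1 = −231·27689 + 8416·760
1 = 8416·166894 − 50727·27689
So 27689·(-50727) ≡ 1 (mod 166894), and -50727 ≡ 116167 (mod 166894).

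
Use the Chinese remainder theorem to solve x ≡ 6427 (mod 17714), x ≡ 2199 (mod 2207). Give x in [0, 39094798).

36461839

Write x = 6427 + 17714·k. Then 17714·k ≡ 2199 − 6427 ≡ 186 (mod 2207).
Need 17714⁻¹ mod 2207. Extended Euclid on (2207, 58):
2207 = 38*58 + 3
58 = 19*3 + 1
3 = 3*1 + 0
Back-substitute:
1 = 58 − 19·3
1 = −19·2207 + 723·58
17714⁻¹ ≡ 723 (mod 2207), so k ≡ 723·186 ≡ 2058 (mod 2207).
x = 6427 + 17714·2058 = 36461839.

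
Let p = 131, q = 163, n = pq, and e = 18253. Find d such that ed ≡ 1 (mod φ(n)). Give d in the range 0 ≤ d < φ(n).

φ(n) = (p−1)(q−1) = 130·162 = 21060.
Need d with 18253·d ≡ 1 (mod 21060). Apply the extended Euclidean algorithm:
21060 = 1*18253 + 2807
18253 = 6*2807 + 1411
2807 = 1*1411 + 1396
1411 = 1*1396 + 15
1396 = 93*15 + 1
15 = 15*1 + 0
Back-substitute:
1 = 1396 − 93·15
1 = −93·1411 + 94·1396
1 = 94·2807 − 187·1411
1 = −187·18253 + 1216·2807
1 = 1216·21060 − 1403·18253
So 18253·(-1403) ≡ 1 (mod 21060), hence d ≡ -1403 ≡ 19657 (mod 21060).

19657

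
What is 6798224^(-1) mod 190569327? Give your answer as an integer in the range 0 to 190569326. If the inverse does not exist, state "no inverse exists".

gcd(190569327, 6798224) by repeated division:
190569327 = 28·6798224 + 219055
6798224 = 31·219055 + 7519
219055 = 29·7519 + 1004
7519 = 7·1004 + 491
1004 = 2·491 + 22
491 = 22·22 + 7
22 = 3·7 + 1
7 = 7·1 + 0
The gcd is 1. Working backward:
1 = 22 − 3·7
1 = −3·491 + 67·22
1 = 67·1004 − 137·491
1 = −137·7519 + 1026·1004
1 = 1026·219055 − 29891·7519
1 = −29891·6798224 + 927647·219055
1 = 927647·190569327 − 26004007·6798224
Thus 6798224·(-26004007) ≡ 1 (mod 190569327); reducing, -26004007 mod 190569327 = 164565320.

164565320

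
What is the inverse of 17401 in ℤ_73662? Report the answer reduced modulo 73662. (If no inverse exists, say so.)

Apply the Euclidean algorithm to 73662 and 17401:
73662 = 4×17401 + 4058
17401 = 4×4058 + 1169
4058 = 3×1169 + 551
1169 = 2×551 + 67
551 = 8×67 + 15
67 = 4×15 + 7
15 = 2×7 + 1
7 = 7×1 + 0
The gcd is 1. Working backward:
1 = 15 − 2·7
1 = −2·67 + 9·15
1 = 9·551 − 74·67
1 = −74·1169 + 157·551
1 = 157·4058 − 545·1169
1 = −545·17401 + 2337·4058
1 = 2337·73662 − 9893·17401
Hence 17401⁻¹ ≡ -9893 ≡ 63769 (mod 73662).

63769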